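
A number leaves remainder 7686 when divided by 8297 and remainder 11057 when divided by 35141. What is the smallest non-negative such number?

Write x = 7686 + 8297·k. Then 8297·k ≡ 11057 − 7686 ≡ 3371 (mod 35141).
Need 8297⁻¹ mod 35141. Extended Euclid on (35141, 8297):
35141 = 4×8297 + 1953
8297 = 4×1953 + 485
1953 = 4×485 + 13
485 = 37×13 + 4
13 = 3×4 + 1
4 = 4×1 + 0
Back-substitute:
1 = 13 − 3·4
1 = −3·485 + 112·13
1 = 112·1953 − 451·485
1 = −451·8297 + 1916·1953
1 = 1916·35141 − 8115·8297
8297⁻¹ ≡ 27026 (mod 35141), so k ≡ 27026·3371 ≡ 19174 (mod 35141).
x = 7686 + 8297·19174 = 159094364.

159094364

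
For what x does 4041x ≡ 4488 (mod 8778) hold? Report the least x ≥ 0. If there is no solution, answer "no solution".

88

First find gcd(4041, 8778):
8778 = 2·4041 + 696
4041 = 5·696 + 561
696 = 1·561 + 135
561 = 4·135 + 21
135 = 6·21 + 9
21 = 2·9 + 3
9 = 3·3 + 0
gcd = 3 and 3 | 4488, so solutions exist. Divide through by 3: 1347x ≡ 1496 (mod 2926).
Now find 1347⁻¹ mod 2926:
2926 = 2×1347 + 232
1347 = 5×232 + 187
232 = 1×187 + 45
187 = 4×45 + 7
45 = 6×7 + 3
7 = 2×3 + 1
3 = 3×1 + 0
Back-substitute:
1 = 7 − 2·3
1 = −2·45 + 13·7
1 = 13·187 − 54·45
1 = −54·232 + 67·187
1 = 67·1347 − 389·232
1 = −389·2926 + 845·1347
So 1347⁻¹ ≡ 845 (mod 2926).
Then x ≡ 845·1496 ≡ 88 (mod 2926); the smallest non-negative solution is x = 88.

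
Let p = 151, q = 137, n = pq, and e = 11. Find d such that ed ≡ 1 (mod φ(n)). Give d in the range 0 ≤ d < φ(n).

φ(n) = (p−1)(q−1) = 150·136 = 20400.
Need d with 11·d ≡ 1 (mod 20400). Apply the extended Euclidean algorithm:
20400 = 1854*11 + 6
11 = 1*6 + 5
6 = 1*5 + 1
5 = 5*1 + 0
Back-substitute:
1 = 6 − 5
1 = −11 + 2·6
1 = 2·20400 − 3709·11
So 11·(-3709) ≡ 1 (mod 20400), hence d ≡ -3709 ≡ 16691 (mod 20400).

16691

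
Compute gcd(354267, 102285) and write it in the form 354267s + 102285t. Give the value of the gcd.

Euclidean algorithm:
354267 = 3*102285 + 47412
102285 = 2*47412 + 7461
47412 = 6*7461 + 2646
7461 = 2*2646 + 2169
2646 = 1*2169 + 477
2169 = 4*477 + 261
477 = 1*261 + 216
261 = 1*216 + 45
216 = 4*45 + 36
45 = 1*36 + 9
36 = 4*9 + 0
gcd(354267, 102285) = 9.
Back-substituting:
9 = 45 − 36
9 = −216 + 5·45
9 = 5·261 − 6·216
9 = −6·477 + 11·261
9 = 11·2169 − 50·477
9 = −50·2646 + 61·2169
9 = 61·7461 − 172·2646
9 = −172·47412 + 1093·7461
9 = 1093·102285 − 2358·47412
9 = −2358·354267 + 8167·102285
So 9 = (-2358)·354267 + (8167)·102285.

9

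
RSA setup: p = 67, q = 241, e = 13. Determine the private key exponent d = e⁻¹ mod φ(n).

φ(n) = (p−1)(q−1) = 66·240 = 15840.
Need d with 13·d ≡ 1 (mod 15840). Apply the extended Euclidean algorithm:
15840 = 1218*13 + 6
13 = 2*6 + 1
6 = 6*1 + 0
Back-substitute:
1 = 13 − 2·6
1 = −2·15840 + 2437·13
So 13·2437 ≡ 1 (mod 15840), hence d = 2437.

2437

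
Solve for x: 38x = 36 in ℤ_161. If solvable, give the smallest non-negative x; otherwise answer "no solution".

First find gcd(38, 161):
161 = 4×38 + 9
38 = 4×9 + 2
9 = 4×2 + 1
2 = 2×1 + 0
gcd = 1, so a unique solution mod 161 exists.
Back-substitute for the Bézout coefficients:
1 = 9 − 4·2
1 = −4·38 + 17·9
1 = 17·161 − 72·38
So 38·(-72) ≡ 1 (mod 161), giving 38⁻¹ ≡ 89.
x ≡ 38⁻¹·36 ≡ 89·36 ≡ 145 (mod 161).

145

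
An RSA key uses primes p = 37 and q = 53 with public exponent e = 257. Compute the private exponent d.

641

φ(n) = (p−1)(q−1) = 36·52 = 1872.
Need d with 257·d ≡ 1 (mod 1872). Apply the extended Euclidean algorithm:
1872 = 7×257 + 73
257 = 3×73 + 38
73 = 1×38 + 35
38 = 1×35 + 3
35 = 11×3 + 2
3 = 1×2 + 1
2 = 2×1 + 0
Back-substitute:
1 = 3 − 2
1 = −35 + 12·3
1 = 12·38 − 13·35
1 = −13·73 + 25·38
1 = 25·257 − 88·73
1 = −88·1872 + 641·257
So 257·641 ≡ 1 (mod 1872), hence d = 641.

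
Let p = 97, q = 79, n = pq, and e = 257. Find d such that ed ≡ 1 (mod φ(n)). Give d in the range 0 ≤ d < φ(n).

φ(n) = (p−1)(q−1) = 96·78 = 7488.
Need d with 257·d ≡ 1 (mod 7488). Apply the extended Euclidean algorithm:
7488 = 29·257 + 35
257 = 7·35 + 12
35 = 2·12 + 11
12 = 1·11 + 1
11 = 11·1 + 0
Back-substitute:
1 = 12 − 11
1 = −35 + 3·12
1 = 3·257 − 22·35
1 = −22·7488 + 641·257
So 257·641 ≡ 1 (mod 7488), hence d = 641.

641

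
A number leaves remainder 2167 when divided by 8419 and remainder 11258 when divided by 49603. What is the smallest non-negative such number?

363105218

Write x = 2167 + 8419·k. Then 8419·k ≡ 11258 − 2167 ≡ 9091 (mod 49603).
Need 8419⁻¹ mod 49603. Extended Euclid on (49603, 8419):
49603 = 5×8419 + 7508
8419 = 1×7508 + 911
7508 = 8×911 + 220
911 = 4×220 + 31
220 = 7×31 + 3
31 = 10×3 + 1
3 = 3×1 + 0
Back-substitute:
1 = 31 − 10·3
1 = −10·220 + 71·31
1 = 71·911 − 294·220
1 = −294·7508 + 2423·911
1 = 2423·8419 − 2717·7508
1 = −2717·49603 + 16008·8419
8419⁻¹ ≡ 16008 (mod 49603), so k ≡ 16008·9091 ≡ 43129 (mod 49603).
x = 2167 + 8419·43129 = 363105218.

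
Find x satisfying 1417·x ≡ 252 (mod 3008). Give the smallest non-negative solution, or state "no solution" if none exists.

412

First find gcd(1417, 3008):
3008 = 2*1417 + 174
1417 = 8*174 + 25
174 = 6*25 + 24
25 = 1*24 + 1
24 = 24*1 + 0
gcd = 1, so a unique solution mod 3008 exists.
Back-substitute for the Bézout coefficients:
1 = 25 − 24
1 = −174 + 7·25
1 = 7·1417 − 57·174
1 = −57·3008 + 121·1417
So 1417·(121) ≡ 1 (mod 3008), giving 1417⁻¹ ≡ 121.
x ≡ 1417⁻¹·252 ≡ 121·252 ≡ 412 (mod 3008).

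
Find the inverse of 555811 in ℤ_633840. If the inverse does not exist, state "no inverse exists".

341131

gcd(633840, 555811) by repeated division:
633840 = 1·555811 + 78029
555811 = 7·78029 + 9608
78029 = 8·9608 + 1165
9608 = 8·1165 + 288
1165 = 4·288 + 13
288 = 22·13 + 2
13 = 6·2 + 1
2 = 2·1 + 0
The gcd is 1. Working backward:
1 = 13 − 6·2
1 = −6·288 + 133·13
1 = 133·1165 − 538·288
1 = −538·9608 + 4437·1165
1 = 4437·78029 − 36034·9608
1 = −36034·555811 + 256675·78029
1 = 256675·633840 − 292709·555811
Hence 555811⁻¹ ≡ -292709 ≡ 341131 (mod 633840).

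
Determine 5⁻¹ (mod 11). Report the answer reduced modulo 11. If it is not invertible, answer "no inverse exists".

9

Apply the Euclidean algorithm to 11 and 5:
11 = 2*5 + 1
5 = 5*1 + 0
The gcd is 1. Working backward:
1 = 11 − 2·5
Hence 5⁻¹ ≡ -2 ≡ 9 (mod 11).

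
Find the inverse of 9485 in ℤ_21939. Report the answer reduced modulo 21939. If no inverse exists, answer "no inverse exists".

5276

gcd(21939, 9485) by repeated division:
21939 = 2·9485 + 2969
9485 = 3·2969 + 578
2969 = 5·578 + 79
578 = 7·79 + 25
79 = 3·25 + 4
25 = 6·4 + 1
4 = 4·1 + 0
Since gcd(9485, 21939) = 1, back-substitute to write 1 as a combination:
1 = 25 − 6·4
1 = −6·79 + 19·25
1 = 19·578 − 139·79
1 = −139·2969 + 714·578
1 = 714·9485 − 2281·2969
1 = −2281·21939 + 5276·9485
So 9485·5276 ≡ 1 (mod 21939).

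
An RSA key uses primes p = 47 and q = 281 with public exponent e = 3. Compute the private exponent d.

φ(n) = (p−1)(q−1) = 46·280 = 12880.
Need d with 3·d ≡ 1 (mod 12880). Apply the extended Euclidean algorithm:
12880 = 4293×3 + 1
3 = 3×1 + 0
Back-substitute:
1 = 12880 − 4293·3
So 3·(-4293) ≡ 1 (mod 12880), hence d ≡ -4293 ≡ 8587 (mod 12880).

8587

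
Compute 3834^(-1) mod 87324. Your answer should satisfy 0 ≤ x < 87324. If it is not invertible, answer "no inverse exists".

Compute gcd(3834, 87324):
87324 = 22·3834 + 2976
3834 = 1·2976 + 858
2976 = 3·858 + 402
858 = 2·402 + 54
402 = 7·54 + 24
54 = 2·24 + 6
24 = 4·6 + 0
gcd(3834, 87324) = 6 ≠ 1, so 3834 has no multiplicative inverse modulo 87324.

no inverse exists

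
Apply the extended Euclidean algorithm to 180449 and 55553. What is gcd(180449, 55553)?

Apply Euclid's algorithm to 180449 and 55553:
180449 = 3×55553 + 13790
55553 = 4×13790 + 393
13790 = 35×393 + 35
393 = 11×35 + 8
35 = 4×8 + 3
8 = 2×3 + 2
3 = 1×2 + 1
2 = 2×1 + 0
gcd(180449, 55553) = 1.
Express as a combination:
1 = 3 − 2
1 = −8 + 3·3
1 = 3·35 − 13·8
1 = −13·393 + 146·35
1 = 146·13790 − 5123·393
1 = −5123·55553 + 20638·13790
1 = 20638·180449 − 67037·55553
So 1 = (20638)·180449 + (-67037)·55553.

1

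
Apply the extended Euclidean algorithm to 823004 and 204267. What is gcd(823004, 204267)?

Euclidean algorithm:
823004 = 4·204267 + 5936
204267 = 34·5936 + 2443
5936 = 2·2443 + 1050
2443 = 2·1050 + 343
1050 = 3·343 + 21
343 = 16·21 + 7
21 = 3·7 + 0
gcd(823004, 204267) = 7.
Back-substituting:
7 = 343 − 16·21
7 = −16·1050 + 49·343
7 = 49·2443 − 114·1050
7 = −114·5936 + 277·2443
7 = 277·204267 − 9532·5936
7 = −9532·823004 + 38405·204267
So 7 = (-9532)·823004 + (38405)·204267.

7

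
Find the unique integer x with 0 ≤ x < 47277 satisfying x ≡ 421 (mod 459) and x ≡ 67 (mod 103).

5011

Write x = 421 + 459·k. Then 459·k ≡ 67 − 421 ≡ 58 (mod 103).
Need 459⁻¹ mod 103. Extended Euclid on (103, 47):
103 = 2×47 + 9
47 = 5×9 + 2
9 = 4×2 + 1
2 = 2×1 + 0
Back-substitute:
1 = 9 − 4·2
1 = −4·47 + 21·9
1 = 21·103 − 46·47
459⁻¹ ≡ 57 (mod 103), so k ≡ 57·58 ≡ 10 (mod 103).
x = 421 + 459·10 = 5011.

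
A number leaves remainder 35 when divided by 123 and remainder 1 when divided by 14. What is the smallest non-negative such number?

281

Write x = 35 + 123·k. Then 123·k ≡ 1 − 35 ≡ 8 (mod 14).
Need 123⁻¹ mod 14. Extended Euclid on (14, 11):
14 = 1*11 + 3
11 = 3*3 + 2
3 = 1*2 + 1
2 = 2*1 + 0
Back-substitute:
1 = 3 − 2
1 = −11 + 4·3
1 = 4·14 − 5·11
123⁻¹ ≡ 9 (mod 14), so k ≡ 9·8 ≡ 2 (mod 14).
x = 35 + 123·2 = 281.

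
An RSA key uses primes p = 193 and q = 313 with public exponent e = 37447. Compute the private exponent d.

φ(n) = (p−1)(q−1) = 192·312 = 59904.
Need d with 37447·d ≡ 1 (mod 59904). Apply the extended Euclidean algorithm:
59904 = 1×37447 + 22457
37447 = 1×22457 + 14990
22457 = 1×14990 + 7467
14990 = 2×7467 + 56
7467 = 133×56 + 19
56 = 2×19 + 18
19 = 1×18 + 1
18 = 18×1 + 0
Back-substitute:
1 = 19 − 18
1 = −56 + 3·19
1 = 3·7467 − 400·56
1 = −400·14990 + 803·7467
1 = 803·22457 − 1203·14990
1 = −1203·37447 + 2006·22457
1 = 2006·59904 − 3209·37447
So 37447·(-3209) ≡ 1 (mod 59904), hence d ≡ -3209 ≡ 56695 (mod 59904).

56695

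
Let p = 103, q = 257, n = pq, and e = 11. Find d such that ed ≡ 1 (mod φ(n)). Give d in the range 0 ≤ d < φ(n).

φ(n) = (p−1)(q−1) = 102·256 = 26112.
Need d with 11·d ≡ 1 (mod 26112). Apply the extended Euclidean algorithm:
26112 = 2373×11 + 9
11 = 1×9 + 2
9 = 4×2 + 1
2 = 2×1 + 0
Back-substitute:
1 = 9 − 4·2
1 = −4·11 + 5·9
1 = 5·26112 − 11869·11
So 11·(-11869) ≡ 1 (mod 26112), hence d ≡ -11869 ≡ 14243 (mod 26112).

14243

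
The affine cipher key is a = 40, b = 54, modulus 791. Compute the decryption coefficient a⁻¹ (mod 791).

178

Extended Euclidean algorithm:
791 = 19×40 + 31
40 = 1×31 + 9
31 = 3×9 + 4
9 = 2×4 + 1
4 = 4×1 + 0
Since gcd(40, 791) = 1, back-substitute to write 1 as a combination:
1 = 9 − 2·4
1 = −2·31 + 7·9
1 = 7·40 − 9·31
1 = −9·791 + 178·40
So 40·178 ≡ 1 (mod 791).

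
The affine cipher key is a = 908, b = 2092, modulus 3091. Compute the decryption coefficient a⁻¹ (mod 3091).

2114

Extended Euclidean algorithm:
3091 = 3*908 + 367
908 = 2*367 + 174
367 = 2*174 + 19
174 = 9*19 + 3
19 = 6*3 + 1
3 = 3*1 + 0
Since gcd(908, 3091) = 1, back-substitute to write 1 as a combination:
1 = 19 − 6·3
1 = −6·174 + 55·19
1 = 55·367 − 116·174
1 = −116·908 + 287·367
1 = 287·3091 − 977·908
So 908·(-977) ≡ 1 (mod 3091), and -977 ≡ 2114 (mod 3091).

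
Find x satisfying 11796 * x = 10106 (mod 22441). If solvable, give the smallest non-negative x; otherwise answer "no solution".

First find gcd(11796, 22441):
22441 = 1*11796 + 10645
11796 = 1*10645 + 1151
10645 = 9*1151 + 286
1151 = 4*286 + 7
286 = 40*7 + 6
7 = 1*6 + 1
6 = 6*1 + 0
gcd = 1, so a unique solution mod 22441 exists.
Back-substitute for the Bézout coefficients:
1 = 7 − 6
1 = −286 + 41·7
1 = 41·1151 − 165·286
1 = −165·10645 + 1526·1151
1 = 1526·11796 − 1691·10645
1 = −1691·22441 + 3217·11796
So 11796·(3217) ≡ 1 (mod 22441), giving 11796⁻¹ ≡ 3217.
x ≡ 11796⁻¹·10106 ≡ 3217·10106 ≡ 16434 (mod 22441).

16434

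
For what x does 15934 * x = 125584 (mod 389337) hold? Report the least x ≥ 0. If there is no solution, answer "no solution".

360268

First find gcd(15934, 389337):
389337 = 24·15934 + 6921
15934 = 2·6921 + 2092
6921 = 3·2092 + 645
2092 = 3·645 + 157
645 = 4·157 + 17
157 = 9·17 + 4
17 = 4·4 + 1
4 = 4·1 + 0
gcd = 1, so a unique solution mod 389337 exists.
Back-substitute for the Bézout coefficients:
1 = 17 − 4·4
1 = −4·157 + 37·17
1 = 37·645 − 152·157
1 = −152·2092 + 493·645
1 = 493·6921 − 1631·2092
1 = −1631·15934 + 3755·6921
1 = 3755·389337 − 91751·15934
So 15934·(-91751) ≡ 1 (mod 389337), giving 15934⁻¹ ≡ 297586.
x ≡ 15934⁻¹·125584 ≡ 297586·125584 ≡ 360268 (mod 389337).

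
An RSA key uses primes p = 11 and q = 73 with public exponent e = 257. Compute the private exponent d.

353

φ(n) = (p−1)(q−1) = 10·72 = 720.
Need d with 257·d ≡ 1 (mod 720). Apply the extended Euclidean algorithm:
720 = 2·257 + 206
257 = 1·206 + 51
206 = 4·51 + 2
51 = 25·2 + 1
2 = 2·1 + 0
Back-substitute:
1 = 51 − 25·2
1 = −25·206 + 101·51
1 = 101·257 − 126·206
1 = −126·720 + 353·257
So 257·353 ≡ 1 (mod 720), hence d = 353.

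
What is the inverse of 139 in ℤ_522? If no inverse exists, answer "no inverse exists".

Run Euclid on (522, 139):
522 = 3×139 + 105
139 = 1×105 + 34
105 = 3×34 + 3
34 = 11×3 + 1
3 = 3×1 + 0
The gcd is 1. Working backward:
1 = 34 − 11·3
1 = −11·105 + 34·34
1 = 34·139 − 45·105
1 = −45·522 + 169·139
So 139·169 ≡ 1 (mod 522).

169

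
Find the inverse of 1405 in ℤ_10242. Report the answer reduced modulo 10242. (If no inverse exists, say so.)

gcd(10242, 1405) by repeated division:
10242 = 7*1405 + 407
1405 = 3*407 + 184
407 = 2*184 + 39
184 = 4*39 + 28
39 = 1*28 + 11
28 = 2*11 + 6
11 = 1*6 + 5
6 = 1*5 + 1
5 = 5*1 + 0
gcd = 1, so the inverse exists. Back-substitute:
1 = 6 − 5
1 = −11 + 2·6
1 = 2·28 − 5·11
1 = −5·39 + 7·28
1 = 7·184 − 33·39
1 = −33·407 + 73·184
1 = 73·1405 − 252·407
1 = −252·10242 + 1837·1405
So 1405·1837 ≡ 1 (mod 10242).

1837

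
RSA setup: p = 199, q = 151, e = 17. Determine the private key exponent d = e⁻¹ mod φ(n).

27953

φ(n) = (p−1)(q−1) = 198·150 = 29700.
Need d with 17·d ≡ 1 (mod 29700). Apply the extended Euclidean algorithm:
29700 = 1747·17 + 1
17 = 17·1 + 0
Back-substitute:
1 = 29700 − 1747·17
So 17·(-1747) ≡ 1 (mod 29700), hence d ≡ -1747 ≡ 27953 (mod 29700).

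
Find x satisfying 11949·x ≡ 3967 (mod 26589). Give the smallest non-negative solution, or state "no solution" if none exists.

gcd(11949, 26589):
26589 = 2·11949 + 2691
11949 = 4·2691 + 1185
2691 = 2·1185 + 321
1185 = 3·321 + 222
321 = 1·222 + 99
222 = 2·99 + 24
99 = 4·24 + 3
24 = 8·3 + 0
gcd = 3, but 3 ∤ 3967, so the congruence has no solution.

no solution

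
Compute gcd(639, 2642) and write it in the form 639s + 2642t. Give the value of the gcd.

Repeated division:
2642 = 4·639 + 86
639 = 7·86 + 37
86 = 2·37 + 12
37 = 3·12 + 1
12 = 12·1 + 0
gcd(639, 2642) = 1.
Working backward:
1 = 37 − 3·12
1 = −3·86 + 7·37
1 = 7·639 − 52·86
1 = −52·2642 + 215·639
So 1 = (-52)·2642 + (215)·639.

1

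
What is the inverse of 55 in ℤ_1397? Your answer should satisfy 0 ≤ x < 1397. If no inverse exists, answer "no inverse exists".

Euclidean algorithm on 1397, 55:
1397 = 25·55 + 22
55 = 2·22 + 11
22 = 2·11 + 0
The gcd is 11, not 1, hence no inverse exists.

no inverse exists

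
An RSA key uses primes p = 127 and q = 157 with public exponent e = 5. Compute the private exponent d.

15725

φ(n) = (p−1)(q−1) = 126·156 = 19656.
Need d with 5·d ≡ 1 (mod 19656). Apply the extended Euclidean algorithm:
19656 = 3931·5 + 1
5 = 5·1 + 0
Back-substitute:
1 = 19656 − 3931·5
So 5·(-3931) ≡ 1 (mod 19656), hence d ≡ -3931 ≡ 15725 (mod 19656).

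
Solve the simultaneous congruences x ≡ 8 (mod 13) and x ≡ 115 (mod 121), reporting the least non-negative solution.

Write x = 8 + 13·k. Then 13·k ≡ 115 − 8 ≡ 107 (mod 121).
Need 13⁻¹ mod 121. Extended Euclid on (121, 13):
121 = 9*13 + 4
13 = 3*4 + 1
4 = 4*1 + 0
Back-substitute:
1 = 13 − 3·4
1 = −3·121 + 28·13
13⁻¹ ≡ 28 (mod 121), so k ≡ 28·107 ≡ 92 (mod 121).
x = 8 + 13·92 = 1204.

1204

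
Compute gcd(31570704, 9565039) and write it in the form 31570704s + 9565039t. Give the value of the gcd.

Repeated division:
31570704 = 3*9565039 + 2875587
9565039 = 3*2875587 + 938278
2875587 = 3*938278 + 60753
938278 = 15*60753 + 26983
60753 = 2*26983 + 6787
26983 = 3*6787 + 6622
6787 = 1*6622 + 165
6622 = 40*165 + 22
165 = 7*22 + 11
22 = 2*11 + 0
gcd(31570704, 9565039) = 11.
Back-substituting:
11 = 165 − 7·22
11 = −7·6622 + 281·165
11 = 281·6787 − 288·6622
11 = −288·26983 + 1145·6787
11 = 1145·60753 − 2578·26983
11 = −2578·938278 + 39815·60753
11 = 39815·2875587 − 122023·938278
11 = −122023·9565039 + 405884·2875587
11 = 405884·31570704 − 1339675·9565039
So 11 = (405884)·31570704 + (-1339675)·9565039.

11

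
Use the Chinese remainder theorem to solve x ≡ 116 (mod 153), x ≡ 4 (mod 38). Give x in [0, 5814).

422

Write x = 116 + 153·k. Then 153·k ≡ 4 − 116 ≡ 2 (mod 38).
Need 153⁻¹ mod 38. Extended Euclid on (38, 1):
38 = 38·1 + 0
153⁻¹ ≡ 1 (mod 38), so k ≡ 1·2 ≡ 2 (mod 38).
x = 116 + 153·2 = 422.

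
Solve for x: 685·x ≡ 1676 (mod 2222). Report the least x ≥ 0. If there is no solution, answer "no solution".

236

First find gcd(685, 2222):
2222 = 3×685 + 167
685 = 4×167 + 17
167 = 9×17 + 14
17 = 1×14 + 3
14 = 4×3 + 2
3 = 1×2 + 1
2 = 2×1 + 0
gcd = 1, so a unique solution mod 2222 exists.
Back-substitute for the Bézout coefficients:
1 = 3 − 2
1 = −14 + 5·3
1 = 5·17 − 6·14
1 = −6·167 + 59·17
1 = 59·685 − 242·167
1 = −242·2222 + 785·685
So 685·(785) ≡ 1 (mod 2222), giving 685⁻¹ ≡ 785.
x ≡ 685⁻¹·1676 ≡ 785·1676 ≡ 236 (mod 2222).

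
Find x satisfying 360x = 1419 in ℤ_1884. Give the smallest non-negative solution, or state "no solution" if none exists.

gcd(360, 1884):
1884 = 5*360 + 84
360 = 4*84 + 24
84 = 3*24 + 12
24 = 2*12 + 0
gcd = 12, but 12 ∤ 1419, so the congruence has no solution.

no solution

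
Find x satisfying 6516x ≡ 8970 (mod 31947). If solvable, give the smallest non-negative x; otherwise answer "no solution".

First find gcd(6516, 31947):
31947 = 4×6516 + 5883
6516 = 1×5883 + 633
5883 = 9×633 + 186
633 = 3×186 + 75
186 = 2×75 + 36
75 = 2×36 + 3
36 = 12×3 + 0
gcd = 3 and 3 | 8970, so solutions exist. Divide through by 3: 2172x ≡ 2990 (mod 10649).
Now find 2172⁻¹ mod 10649:
10649 = 4×2172 + 1961
2172 = 1×1961 + 211
1961 = 9×211 + 62
211 = 3×62 + 25
62 = 2×25 + 12
25 = 2×12 + 1
12 = 12×1 + 0
Back-substitute:
1 = 25 − 2·12
1 = −2·62 + 5·25
1 = 5·211 − 17·62
1 = −17·1961 + 158·211
1 = 158·2172 − 175·1961
1 = −175·10649 + 858·2172
So 2172⁻¹ ≡ 858 (mod 10649).
Then x ≡ 858·2990 ≡ 9660 (mod 10649); the smallest non-negative solution is x = 9660.

9660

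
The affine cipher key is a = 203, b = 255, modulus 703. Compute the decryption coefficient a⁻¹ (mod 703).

Run Euclid on (703, 203):
703 = 3·203 + 94
203 = 2·94 + 15
94 = 6·15 + 4
15 = 3·4 + 3
4 = 1·3 + 1
3 = 3·1 + 0
Since gcd(203, 703) = 1, back-substitute to write 1 as a combination:
1 = 4 − 3
1 = −15 + 4·4
1 = 4·94 − 25·15
1 = −25·203 + 54·94
1 = 54·703 − 187·203
Hence 203⁻¹ ≡ -187 ≡ 516 (mod 703).

516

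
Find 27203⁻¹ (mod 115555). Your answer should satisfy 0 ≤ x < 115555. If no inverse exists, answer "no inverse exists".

no inverse exists

Euclidean algorithm on 115555, 27203:
115555 = 4×27203 + 6743
27203 = 4×6743 + 231
6743 = 29×231 + 44
231 = 5×44 + 11
44 = 4×11 + 0
Since gcd = 11 > 1, 27203 is not a unit mod 115555.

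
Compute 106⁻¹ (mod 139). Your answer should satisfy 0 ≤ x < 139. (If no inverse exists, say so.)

80

Apply the Euclidean algorithm to 139 and 106:
139 = 1·106 + 33
106 = 3·33 + 7
33 = 4·7 + 5
7 = 1·5 + 2
5 = 2·2 + 1
2 = 2·1 + 0
gcd = 1, so the inverse exists. Back-substitute:
1 = 5 − 2·2
1 = −2·7 + 3·5
1 = 3·33 − 14·7
1 = −14·106 + 45·33
1 = 45·139 − 59·106
So 106·(-59) ≡ 1 (mod 139), and -59 ≡ 80 (mod 139).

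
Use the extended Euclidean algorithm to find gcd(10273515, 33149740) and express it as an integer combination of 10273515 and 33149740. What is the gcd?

5

Apply Euclid's algorithm to 33149740 and 10273515:
33149740 = 3*10273515 + 2329195
10273515 = 4*2329195 + 956735
2329195 = 2*956735 + 415725
956735 = 2*415725 + 125285
415725 = 3*125285 + 39870
125285 = 3*39870 + 5675
39870 = 7*5675 + 145
5675 = 39*145 + 20
145 = 7*20 + 5
20 = 4*5 + 0
gcd(10273515, 33149740) = 5.
Express as a combination:
5 = 145 − 7·20
5 = −7·5675 + 274·145
5 = 274·39870 − 1925·5675
5 = −1925·125285 + 6049·39870
5 = 6049·415725 − 20072·125285
5 = −20072·956735 + 46193·415725
5 = 46193·2329195 − 112458·956735
5 = −112458·10273515 + 496025·2329195
5 = 496025·33149740 − 1600533·10273515
So 5 = (496025)·33149740 + (-1600533)·10273515.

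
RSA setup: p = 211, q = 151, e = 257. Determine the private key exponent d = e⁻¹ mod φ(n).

φ(n) = (p−1)(q−1) = 210·150 = 31500.
Need d with 257·d ≡ 1 (mod 31500). Apply the extended Euclidean algorithm:
31500 = 122·257 + 146
257 = 1·146 + 111
146 = 1·111 + 35
111 = 3·35 + 6
35 = 5·6 + 5
6 = 1·5 + 1
5 = 5·1 + 0
Back-substitute:
1 = 6 − 5
1 = −35 + 6·6
1 = 6·111 − 19·35
1 = −19·146 + 25·111
1 = 25·257 − 44·146
1 = −44·31500 + 5393·257
So 257·5393 ≡ 1 (mod 31500), hence d = 5393.

5393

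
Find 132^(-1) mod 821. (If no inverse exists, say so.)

Apply the Euclidean algorithm to 821 and 132:
821 = 6×132 + 29
132 = 4×29 + 16
29 = 1×16 + 13
16 = 1×13 + 3
13 = 4×3 + 1
3 = 3×1 + 0
gcd = 1, so the inverse exists. Back-substitute:
1 = 13 − 4·3
1 = −4·16 + 5·13
1 = 5·29 − 9·16
1 = −9·132 + 41·29
1 = 41·821 − 255·132
Hence 132⁻¹ ≡ -255 ≡ 566 (mod 821).

566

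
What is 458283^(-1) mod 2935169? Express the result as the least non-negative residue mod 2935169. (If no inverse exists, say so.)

947013

gcd(2935169, 458283) by repeated division:
2935169 = 6×458283 + 185471
458283 = 2×185471 + 87341
185471 = 2×87341 + 10789
87341 = 8×10789 + 1029
10789 = 10×1029 + 499
1029 = 2×499 + 31
499 = 16×31 + 3
31 = 10×3 + 1
3 = 3×1 + 0
gcd = 1, so the inverse exists. Back-substitute:
1 = 31 − 10·3
1 = −10·499 + 161·31
1 = 161·1029 − 332·499
1 = −332·10789 + 3481·1029
1 = 3481·87341 − 28180·10789
1 = −28180·185471 + 59841·87341
1 = 59841·458283 − 147862·185471
1 = −147862·2935169 + 947013·458283
So 458283·947013 ≡ 1 (mod 2935169).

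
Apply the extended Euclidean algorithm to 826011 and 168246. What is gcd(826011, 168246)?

Euclidean algorithm:
826011 = 4·168246 + 153027
168246 = 1·153027 + 15219
153027 = 10·15219 + 837
15219 = 18·837 + 153
837 = 5·153 + 72
153 = 2·72 + 9
72 = 8·9 + 0
gcd(826011, 168246) = 9.
Express as a combination:
9 = 153 − 2·72
9 = −2·837 + 11·153
9 = 11·15219 − 200·837
9 = −200·153027 + 2011·15219
9 = 2011·168246 − 2211·153027
9 = −2211·826011 + 10855·168246
So 9 = (-2211)·826011 + (10855)·168246.

9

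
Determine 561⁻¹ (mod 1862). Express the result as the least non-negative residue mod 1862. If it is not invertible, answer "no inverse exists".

1009

Apply the Euclidean algorithm to 1862 and 561:
1862 = 3*561 + 179
561 = 3*179 + 24
179 = 7*24 + 11
24 = 2*11 + 2
11 = 5*2 + 1
2 = 2*1 + 0
The gcd is 1. Working backward:
1 = 11 − 5·2
1 = −5·24 + 11·11
1 = 11·179 − 82·24
1 = −82·561 + 257·179
1 = 257·1862 − 853·561
So 561·(-853) ≡ 1 (mod 1862), and -853 ≡ 1009 (mod 1862).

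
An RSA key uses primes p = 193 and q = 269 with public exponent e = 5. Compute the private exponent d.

41165

φ(n) = (p−1)(q−1) = 192·268 = 51456.
Need d with 5·d ≡ 1 (mod 51456). Apply the extended Euclidean algorithm:
51456 = 10291*5 + 1
5 = 5*1 + 0
Back-substitute:
1 = 51456 − 10291·5
So 5·(-10291) ≡ 1 (mod 51456), hence d ≡ -10291 ≡ 41165 (mod 51456).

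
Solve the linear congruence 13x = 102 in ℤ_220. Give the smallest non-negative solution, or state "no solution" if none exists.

194

First find gcd(13, 220):
220 = 16×13 + 12
13 = 1×12 + 1
12 = 12×1 + 0
gcd = 1, so a unique solution mod 220 exists.
Back-substitute for the Bézout coefficients:
1 = 13 − 12
1 = −220 + 17·13
So 13·(17) ≡ 1 (mod 220), giving 13⁻¹ ≡ 17.
x ≡ 13⁻¹·102 ≡ 17·102 ≡ 194 (mod 220).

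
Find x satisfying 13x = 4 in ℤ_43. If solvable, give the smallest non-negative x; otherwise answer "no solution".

First find gcd(13, 43):
43 = 3*13 + 4
13 = 3*4 + 1
4 = 4*1 + 0
gcd = 1, so a unique solution mod 43 exists.
Back-substitute for the Bézout coefficients:
1 = 13 − 3·4
1 = −3·43 + 10·13
So 13·(10) ≡ 1 (mod 43), giving 13⁻¹ ≡ 10.
x ≡ 13⁻¹·4 ≡ 10·4 ≡ 40 (mod 43).

40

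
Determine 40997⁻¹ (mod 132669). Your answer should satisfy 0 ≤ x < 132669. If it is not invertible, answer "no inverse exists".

21947

Extended Euclidean algorithm:
132669 = 3×40997 + 9678
40997 = 4×9678 + 2285
9678 = 4×2285 + 538
2285 = 4×538 + 133
538 = 4×133 + 6
133 = 22×6 + 1
6 = 6×1 + 0
The gcd is 1. Working backward:
1 = 133 − 22·6
1 = −22·538 + 89·133
1 = 89·2285 − 378·538
1 = −378·9678 + 1601·2285
1 = 1601·40997 − 6782·9678
1 = −6782·132669 + 21947·40997
So 40997·21947 ≡ 1 (mod 132669).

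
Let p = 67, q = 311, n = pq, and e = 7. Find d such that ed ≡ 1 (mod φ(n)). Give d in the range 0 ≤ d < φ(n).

φ(n) = (p−1)(q−1) = 66·310 = 20460.
Need d with 7·d ≡ 1 (mod 20460). Apply the extended Euclidean algorithm:
20460 = 2922*7 + 6
7 = 1*6 + 1
6 = 6*1 + 0
Back-substitute:
1 = 7 − 6
1 = −20460 + 2923·7
So 7·2923 ≡ 1 (mod 20460), hence d = 2923.

2923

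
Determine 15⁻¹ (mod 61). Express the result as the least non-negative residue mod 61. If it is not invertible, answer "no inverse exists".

Apply the Euclidean algorithm to 61 and 15:
61 = 4*15 + 1
15 = 15*1 + 0
Since gcd(15, 61) = 1, back-substitute to write 1 as a combination:
1 = 61 − 4·15
Hence 15⁻¹ ≡ -4 ≡ 57 (mod 61).

57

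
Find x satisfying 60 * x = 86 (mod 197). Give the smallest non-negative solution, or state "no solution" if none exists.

8

First find gcd(60, 197):
197 = 3*60 + 17
60 = 3*17 + 9
17 = 1*9 + 8
9 = 1*8 + 1
8 = 8*1 + 0
gcd = 1, so a unique solution mod 197 exists.
Back-substitute for the Bézout coefficients:
1 = 9 − 8
1 = −17 + 2·9
1 = 2·60 − 7·17
1 = −7·197 + 23·60
So 60·(23) ≡ 1 (mod 197), giving 60⁻¹ ≡ 23.
x ≡ 60⁻¹·86 ≡ 23·86 ≡ 8 (mod 197).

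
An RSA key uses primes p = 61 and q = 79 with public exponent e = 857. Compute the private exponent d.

3353

φ(n) = (p−1)(q−1) = 60·78 = 4680.
Need d with 857·d ≡ 1 (mod 4680). Apply the extended Euclidean algorithm:
4680 = 5·857 + 395
857 = 2·395 + 67
395 = 5·67 + 60
67 = 1·60 + 7
60 = 8·7 + 4
7 = 1·4 + 3
4 = 1·3 + 1
3 = 3·1 + 0
Back-substitute:
1 = 4 − 3
1 = −7 + 2·4
1 = 2·60 − 17·7
1 = −17·67 + 19·60
1 = 19·395 − 112·67
1 = −112·857 + 243·395
1 = 243·4680 − 1327·857
So 857·(-1327) ≡ 1 (mod 4680), hence d ≡ -1327 ≡ 3353 (mod 4680).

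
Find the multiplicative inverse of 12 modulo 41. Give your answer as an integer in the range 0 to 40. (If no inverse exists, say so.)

24

gcd(41, 12) by repeated division:
41 = 3*12 + 5
12 = 2*5 + 2
5 = 2*2 + 1
2 = 2*1 + 0
gcd = 1, so the inverse exists. Back-substitute:
1 = 5 − 2·2
1 = −2·12 + 5·5
1 = 5·41 − 17·12
So 12·(-17) ≡ 1 (mod 41), and -17 ≡ 24 (mod 41).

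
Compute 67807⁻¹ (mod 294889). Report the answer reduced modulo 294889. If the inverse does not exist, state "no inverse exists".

73258

Extended Euclidean algorithm:
294889 = 4*67807 + 23661
67807 = 2*23661 + 20485
23661 = 1*20485 + 3176
20485 = 6*3176 + 1429
3176 = 2*1429 + 318
1429 = 4*318 + 157
318 = 2*157 + 4
157 = 39*4 + 1
4 = 4*1 + 0
Since gcd(67807, 294889) = 1, back-substitute to write 1 as a combination:
1 = 157 − 39·4
1 = −39·318 + 79·157
1 = 79·1429 − 355·318
1 = −355·3176 + 789·1429
1 = 789·20485 − 5089·3176
1 = −5089·23661 + 5878·20485
1 = 5878·67807 − 16845·23661
1 = −16845·294889 + 73258·67807
So 67807·73258 ≡ 1 (mod 294889).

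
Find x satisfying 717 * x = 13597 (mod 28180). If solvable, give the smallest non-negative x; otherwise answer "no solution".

First find gcd(717, 28180):
28180 = 39·717 + 217
717 = 3·217 + 66
217 = 3·66 + 19
66 = 3·19 + 9
19 = 2·9 + 1
9 = 9·1 + 0
gcd = 1, so a unique solution mod 28180 exists.
Back-substitute for the Bézout coefficients:
1 = 19 − 2·9
1 = −2·66 + 7·19
1 = 7·217 − 23·66
1 = −23·717 + 76·217
1 = 76·28180 − 2987·717
So 717·(-2987) ≡ 1 (mod 28180), giving 717⁻¹ ≡ 25193.
x ≡ 717⁻¹·13597 ≡ 25193·13597 ≡ 21321 (mod 28180).

21321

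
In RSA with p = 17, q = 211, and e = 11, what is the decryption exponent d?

φ(n) = (p−1)(q−1) = 16·210 = 3360.
Need d with 11·d ≡ 1 (mod 3360). Apply the extended Euclidean algorithm:
3360 = 305*11 + 5
11 = 2*5 + 1
5 = 5*1 + 0
Back-substitute:
1 = 11 − 2·5
1 = −2·3360 + 611·11
So 11·611 ≡ 1 (mod 3360), hence d = 611.

611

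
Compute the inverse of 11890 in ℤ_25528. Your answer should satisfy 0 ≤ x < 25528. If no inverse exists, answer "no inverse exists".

no inverse exists

Euclidean algorithm on 25528, 11890:
25528 = 2×11890 + 1748
11890 = 6×1748 + 1402
1748 = 1×1402 + 346
1402 = 4×346 + 18
346 = 19×18 + 4
18 = 4×4 + 2
4 = 2×2 + 0
gcd(11890, 25528) = 2 ≠ 1, so 11890 has no multiplicative inverse modulo 25528.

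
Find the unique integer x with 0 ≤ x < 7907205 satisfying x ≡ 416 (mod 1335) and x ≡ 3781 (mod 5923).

2017601

Write x = 416 + 1335·k. Then 1335·k ≡ 3781 − 416 ≡ 3365 (mod 5923).
Need 1335⁻¹ mod 5923. Extended Euclid on (5923, 1335):
5923 = 4×1335 + 583
1335 = 2×583 + 169
583 = 3×169 + 76
169 = 2×76 + 17
76 = 4×17 + 8
17 = 2×8 + 1
8 = 8×1 + 0
Back-substitute:
1 = 17 − 2·8
1 = −2·76 + 9·17
1 = 9·169 − 20·76
1 = −20·583 + 69·169
1 = 69·1335 − 158·583
1 = −158·5923 + 701·1335
1335⁻¹ ≡ 701 (mod 5923), so k ≡ 701·3365 ≡ 1511 (mod 5923).
x = 416 + 1335·1511 = 2017601.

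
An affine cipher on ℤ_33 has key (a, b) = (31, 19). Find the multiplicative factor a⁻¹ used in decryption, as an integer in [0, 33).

16

gcd(33, 31) by repeated division:
33 = 1*31 + 2
31 = 15*2 + 1
2 = 2*1 + 0
The gcd is 1. Working backward:
1 = 31 − 15·2
1 = −15·33 + 16·31
So 31·16 ≡ 1 (mod 33).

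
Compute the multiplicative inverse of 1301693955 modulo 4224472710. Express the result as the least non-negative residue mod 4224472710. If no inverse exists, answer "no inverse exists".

Compute gcd(1301693955, 4224472710):
4224472710 = 3*1301693955 + 319390845
1301693955 = 4*319390845 + 24130575
319390845 = 13*24130575 + 5693370
24130575 = 4*5693370 + 1357095
5693370 = 4*1357095 + 264990
1357095 = 5*264990 + 32145
264990 = 8*32145 + 7830
32145 = 4*7830 + 825
7830 = 9*825 + 405
825 = 2*405 + 15
405 = 27*15 + 0
Since gcd = 15 > 1, 1301693955 is not a unit mod 4224472710.

no inverse exists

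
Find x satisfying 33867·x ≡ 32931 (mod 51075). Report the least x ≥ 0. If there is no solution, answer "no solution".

2518

First find gcd(33867, 51075):
51075 = 1*33867 + 17208
33867 = 1*17208 + 16659
17208 = 1*16659 + 549
16659 = 30*549 + 189
549 = 2*189 + 171
189 = 1*171 + 18
171 = 9*18 + 9
18 = 2*9 + 0
gcd = 9 and 9 | 32931, so solutions exist. Divide through by 9: 3763x ≡ 3659 (mod 5675).
Now find 3763⁻¹ mod 5675:
5675 = 1×3763 + 1912
3763 = 1×1912 + 1851
1912 = 1×1851 + 61
1851 = 30×61 + 21
61 = 2×21 + 19
21 = 1×19 + 2
19 = 9×2 + 1
2 = 2×1 + 0
Back-substitute:
1 = 19 − 9·2
1 = −9·21 + 10·19
1 = 10·61 − 29·21
1 = −29·1851 + 880·61
1 = 880·1912 − 909·1851
1 = −909·3763 + 1789·1912
1 = 1789·5675 − 2698·3763
So 3763·(-2698) ≡ 1 (mod 5675), i.e. 3763⁻¹ ≡ 2977.
Then x ≡ 2977·3659 ≡ 2518 (mod 5675); the smallest non-negative solution is x = 2518.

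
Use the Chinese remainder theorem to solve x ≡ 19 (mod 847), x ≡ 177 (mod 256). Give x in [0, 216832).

Write x = 19 + 847·k. Then 847·k ≡ 177 − 19 ≡ 158 (mod 256).
Need 847⁻¹ mod 256. Extended Euclid on (256, 79):
256 = 3*79 + 19
79 = 4*19 + 3
19 = 6*3 + 1
3 = 3*1 + 0
Back-substitute:
1 = 19 − 6·3
1 = −6·79 + 25·19
1 = 25·256 − 81·79
847⁻¹ ≡ 175 (mod 256), so k ≡ 175·158 ≡ 2 (mod 256).
x = 19 + 847·2 = 1713.

1713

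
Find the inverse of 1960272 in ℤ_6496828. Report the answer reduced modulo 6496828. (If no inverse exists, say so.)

Compute gcd(1960272, 6496828):
6496828 = 3·1960272 + 616012
1960272 = 3·616012 + 112236
616012 = 5·112236 + 54832
112236 = 2·54832 + 2572
54832 = 21·2572 + 820
2572 = 3·820 + 112
820 = 7·112 + 36
112 = 3·36 + 4
36 = 9·4 + 0
Since gcd = 4 > 1, 1960272 is not a unit mod 6496828.

no inverse exists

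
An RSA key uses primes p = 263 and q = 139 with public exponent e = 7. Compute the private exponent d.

30991

φ(n) = (p−1)(q−1) = 262·138 = 36156.
Need d with 7·d ≡ 1 (mod 36156). Apply the extended Euclidean algorithm:
36156 = 5165*7 + 1
7 = 7*1 + 0
Back-substitute:
1 = 36156 − 5165·7
So 7·(-5165) ≡ 1 (mod 36156), hence d ≡ -5165 ≡ 30991 (mod 36156).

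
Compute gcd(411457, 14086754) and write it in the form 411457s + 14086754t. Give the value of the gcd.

Apply Euclid's algorithm to 14086754 and 411457:
14086754 = 34×411457 + 97216
411457 = 4×97216 + 22593
97216 = 4×22593 + 6844
22593 = 3×6844 + 2061
6844 = 3×2061 + 661
2061 = 3×661 + 78
661 = 8×78 + 37
78 = 2×37 + 4
37 = 9×4 + 1
4 = 4×1 + 0
gcd(411457, 14086754) = 1.
Working backward:
1 = 37 − 9·4
1 = −9·78 + 19·37
1 = 19·661 − 161·78
1 = −161·2061 + 502·661
1 = 502·6844 − 1667·2061
1 = −1667·22593 + 5503·6844
1 = 5503·97216 − 23679·22593
1 = −23679·411457 + 100219·97216
1 = 100219·14086754 − 3431125·411457
So 1 = (100219)·14086754 + (-3431125)·411457.

1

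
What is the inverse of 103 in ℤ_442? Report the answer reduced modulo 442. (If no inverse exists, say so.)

103

Run Euclid on (442, 103):
442 = 4×103 + 30
103 = 3×30 + 13
30 = 2×13 + 4
13 = 3×4 + 1
4 = 4×1 + 0
Since gcd(103, 442) = 1, back-substitute to write 1 as a combination:
1 = 13 − 3·4
1 = −3·30 + 7·13
1 = 7·103 − 24·30
1 = −24·442 + 103·103
So 103·103 ≡ 1 (mod 442).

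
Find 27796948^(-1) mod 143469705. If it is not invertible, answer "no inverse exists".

126393382

Apply the Euclidean algorithm to 143469705 and 27796948:
143469705 = 5·27796948 + 4484965
27796948 = 6·4484965 + 887158
4484965 = 5·887158 + 49175
887158 = 18·49175 + 2008
49175 = 24·2008 + 983
2008 = 2·983 + 42
983 = 23·42 + 17
42 = 2·17 + 8
17 = 2·8 + 1
8 = 8·1 + 0
gcd = 1, so the inverse exists. Back-substitute:
1 = 17 − 2·8
1 = −2·42 + 5·17
1 = 5·983 − 117·42
1 = −117·2008 + 239·983
1 = 239·49175 − 5853·2008
1 = −5853·887158 + 105593·49175
1 = 105593·4484965 − 533818·887158
1 = −533818·27796948 + 3308501·4484965
1 = 3308501·143469705 − 17076323·27796948
So 27796948·(-17076323) ≡ 1 (mod 143469705), and -17076323 ≡ 126393382 (mod 143469705).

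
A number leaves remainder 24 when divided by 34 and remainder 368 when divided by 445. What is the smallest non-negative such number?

4818

Write x = 24 + 34·k. Then 34·k ≡ 368 − 24 ≡ 344 (mod 445).
Need 34⁻¹ mod 445. Extended Euclid on (445, 34):
445 = 13×34 + 3
34 = 11×3 + 1
3 = 3×1 + 0
Back-substitute:
1 = 34 − 11·3
1 = −11·445 + 144·34
34⁻¹ ≡ 144 (mod 445), so k ≡ 144·344 ≡ 141 (mod 445).
x = 24 + 34·141 = 4818.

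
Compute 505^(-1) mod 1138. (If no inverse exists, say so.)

649

gcd(1138, 505) by repeated division:
1138 = 2·505 + 128
505 = 3·128 + 121
128 = 1·121 + 7
121 = 17·7 + 2
7 = 3·2 + 1
2 = 2·1 + 0
The gcd is 1. Working backward:
1 = 7 − 3·2
1 = −3·121 + 52·7
1 = 52·128 − 55·121
1 = −55·505 + 217·128
1 = 217·1138 − 489·505
Thus 505·(-489) ≡ 1 (mod 1138); reducing, -489 mod 1138 = 649.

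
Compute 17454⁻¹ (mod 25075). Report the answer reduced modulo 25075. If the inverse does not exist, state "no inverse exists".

Run Euclid on (25075, 17454):
25075 = 1·17454 + 7621
17454 = 2·7621 + 2212
7621 = 3·2212 + 985
2212 = 2·985 + 242
985 = 4·242 + 17
242 = 14·17 + 4
17 = 4·4 + 1
4 = 4·1 + 0
The gcd is 1. Working backward:
1 = 17 − 4·4
1 = −4·242 + 57·17
1 = 57·985 − 232·242
1 = −232·2212 + 521·985
1 = 521·7621 − 1795·2212
1 = −1795·17454 + 4111·7621
1 = 4111·25075 − 5906·17454
Thus 17454·(-5906) ≡ 1 (mod 25075); reducing, -5906 mod 25075 = 19169.

19169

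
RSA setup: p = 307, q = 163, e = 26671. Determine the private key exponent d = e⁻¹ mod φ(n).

φ(n) = (p−1)(q−1) = 306·162 = 49572.
Need d with 26671·d ≡ 1 (mod 49572). Apply the extended Euclidean algorithm:
49572 = 1·26671 + 22901
26671 = 1·22901 + 3770
22901 = 6·3770 + 281
3770 = 13·281 + 117
281 = 2·117 + 47
117 = 2·47 + 23
47 = 2·23 + 1
23 = 23·1 + 0
Back-substitute:
1 = 47 − 2·23
1 = −2·117 + 5·47
1 = 5·281 − 12·117
1 = −12·3770 + 161·281
1 = 161·22901 − 978·3770
1 = −978·26671 + 1139·22901
1 = 1139·49572 − 2117·26671
So 26671·(-2117) ≡ 1 (mod 49572), hence d ≡ -2117 ≡ 47455 (mod 49572).

47455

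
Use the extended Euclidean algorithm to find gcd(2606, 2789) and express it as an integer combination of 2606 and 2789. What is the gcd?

1

Apply Euclid's algorithm to 2789 and 2606:
2789 = 1×2606 + 183
2606 = 14×183 + 44
183 = 4×44 + 7
44 = 6×7 + 2
7 = 3×2 + 1
2 = 2×1 + 0
gcd(2606, 2789) = 1.
Working backward:
1 = 7 − 3·2
1 = −3·44 + 19·7
1 = 19·183 − 79·44
1 = −79·2606 + 1125·183
1 = 1125·2789 − 1204·2606
So 1 = (1125)·2789 + (-1204)·2606.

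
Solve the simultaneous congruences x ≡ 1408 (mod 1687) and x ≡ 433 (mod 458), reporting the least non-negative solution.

492325

Write x = 1408 + 1687·k. Then 1687·k ≡ 433 − 1408 ≡ 399 (mod 458).
Need 1687⁻¹ mod 458. Extended Euclid on (458, 313):
458 = 1*313 + 145
313 = 2*145 + 23
145 = 6*23 + 7
23 = 3*7 + 2
7 = 3*2 + 1
2 = 2*1 + 0
Back-substitute:
1 = 7 − 3·2
1 = −3·23 + 10·7
1 = 10·145 − 63·23
1 = −63·313 + 136·145
1 = 136·458 − 199·313
1687⁻¹ ≡ 259 (mod 458), so k ≡ 259·399 ≡ 291 (mod 458).
x = 1408 + 1687·291 = 492325.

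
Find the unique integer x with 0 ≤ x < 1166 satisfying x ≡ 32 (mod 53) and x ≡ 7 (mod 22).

Write x = 32 + 53·k. Then 53·k ≡ 7 − 32 ≡ 19 (mod 22).
Need 53⁻¹ mod 22. Extended Euclid on (22, 9):
22 = 2·9 + 4
9 = 2·4 + 1
4 = 4·1 + 0
Back-substitute:
1 = 9 − 2·4
1 = −2·22 + 5·9
53⁻¹ ≡ 5 (mod 22), so k ≡ 5·19 ≡ 7 (mod 22).
x = 32 + 53·7 = 403.

403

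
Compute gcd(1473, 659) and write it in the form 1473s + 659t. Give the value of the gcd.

Euclidean algorithm:
1473 = 2·659 + 155
659 = 4·155 + 39
155 = 3·39 + 38
39 = 1·38 + 1
38 = 38·1 + 0
gcd(1473, 659) = 1.
Back-substituting:
1 = 39 − 38
1 = −155 + 4·39
1 = 4·659 − 17·155
1 = −17·1473 + 38·659
So 1 = (-17)·1473 + (38)·659.

1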